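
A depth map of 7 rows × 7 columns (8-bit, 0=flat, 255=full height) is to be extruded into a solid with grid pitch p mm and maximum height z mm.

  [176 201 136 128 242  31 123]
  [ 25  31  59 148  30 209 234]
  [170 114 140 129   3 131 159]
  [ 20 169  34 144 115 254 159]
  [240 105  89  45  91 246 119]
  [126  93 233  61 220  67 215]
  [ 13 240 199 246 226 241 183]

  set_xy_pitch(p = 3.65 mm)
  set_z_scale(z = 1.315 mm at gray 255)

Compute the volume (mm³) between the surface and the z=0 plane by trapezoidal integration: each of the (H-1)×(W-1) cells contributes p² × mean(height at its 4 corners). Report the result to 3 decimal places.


327.178

height_mm = gray/255 × 1.315; cell vol = 3.65² × mean(4 corners)
unit = 3.65² × 1.315 / (4×255) = 0.0171756 mm³ per gray-sum
row 0: Σ corner-gray over 6 cells = 2988  → 51.3206
row 1: Σ corner-gray over 6 cells = 2576  → 44.2443
row 2: Σ corner-gray over 6 cells = 2974  → 51.0802
row 3: Σ corner-gray over 6 cells = 3122  → 53.6221
row 4: Σ corner-gray over 6 cells = 3200  → 54.9618
row 5: Σ corner-gray over 6 cells = 4189  → 71.9485
Σ rows: total corner-gray = 19049  → 327.1775 mm³


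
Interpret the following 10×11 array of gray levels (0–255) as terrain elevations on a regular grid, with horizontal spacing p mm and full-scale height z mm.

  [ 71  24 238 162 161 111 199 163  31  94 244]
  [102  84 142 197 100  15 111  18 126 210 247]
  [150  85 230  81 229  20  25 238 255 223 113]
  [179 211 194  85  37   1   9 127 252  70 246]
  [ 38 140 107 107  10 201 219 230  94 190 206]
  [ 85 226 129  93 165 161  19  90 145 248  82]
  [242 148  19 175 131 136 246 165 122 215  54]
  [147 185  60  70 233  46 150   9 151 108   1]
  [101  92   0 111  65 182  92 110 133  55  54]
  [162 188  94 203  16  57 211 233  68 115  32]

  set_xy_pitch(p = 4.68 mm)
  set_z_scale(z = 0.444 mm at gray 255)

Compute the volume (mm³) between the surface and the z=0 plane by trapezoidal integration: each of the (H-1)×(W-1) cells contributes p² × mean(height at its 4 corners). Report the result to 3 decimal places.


height_mm = gray/255 × 0.444; cell vol = 4.68² × mean(4 corners)
unit = 4.68² × 0.444 / (4×255) = 0.00953399 mm³ per gray-sum
row 0: Σ corner-gray over 10 cells = 5036  → 48.0132
row 1: Σ corner-gray over 10 cells = 5390  → 51.3882
row 2: Σ corner-gray over 10 cells = 5432  → 51.7886
row 3: Σ corner-gray over 10 cells = 5237  → 49.9295
row 4: Σ corner-gray over 10 cells = 5559  → 52.9994
row 5: Σ corner-gray over 10 cells = 5729  → 54.6202
row 6: Σ corner-gray over 10 cells = 5182  → 49.4051
row 7: Σ corner-gray over 10 cells = 4007  → 38.2027
row 8: Σ corner-gray over 10 cells = 4399  → 41.9400
Σ rows: total corner-gray = 45971  → 438.2869 mm³

438.287


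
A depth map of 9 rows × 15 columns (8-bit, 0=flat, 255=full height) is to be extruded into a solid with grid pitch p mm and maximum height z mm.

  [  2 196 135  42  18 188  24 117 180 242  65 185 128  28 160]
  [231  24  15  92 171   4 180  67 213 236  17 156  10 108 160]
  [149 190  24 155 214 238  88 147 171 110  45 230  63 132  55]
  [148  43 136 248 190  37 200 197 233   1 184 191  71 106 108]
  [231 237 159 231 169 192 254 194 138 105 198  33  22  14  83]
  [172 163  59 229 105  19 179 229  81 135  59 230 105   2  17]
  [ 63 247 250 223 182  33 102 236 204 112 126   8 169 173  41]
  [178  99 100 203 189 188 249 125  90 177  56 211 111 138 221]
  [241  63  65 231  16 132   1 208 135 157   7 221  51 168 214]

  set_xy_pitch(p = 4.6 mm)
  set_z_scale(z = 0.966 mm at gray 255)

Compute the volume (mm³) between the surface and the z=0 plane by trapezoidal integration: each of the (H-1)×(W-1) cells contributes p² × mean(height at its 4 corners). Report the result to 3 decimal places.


height_mm = gray/255 × 0.966; cell vol = 4.6² × mean(4 corners)
unit = 4.6² × 0.966 / (4×255) = 0.0200398 mm³ per gray-sum
row 0: Σ corner-gray over 14 cells = 6235  → 124.9479
row 1: Σ corner-gray over 14 cells = 6795  → 136.1702
row 2: Σ corner-gray over 14 cells = 7748  → 155.2681
row 3: Σ corner-gray over 14 cells = 8136  → 163.0435
row 4: Σ corner-gray over 14 cells = 7585  → 152.0016
row 5: Σ corner-gray over 14 cells = 7613  → 152.5627
row 6: Σ corner-gray over 14 cells = 8505  → 170.4382
row 7: Σ corner-gray over 14 cells = 7636  → 153.0236
Σ rows: total corner-gray = 60253  → 1207.4559 mm³

1207.456


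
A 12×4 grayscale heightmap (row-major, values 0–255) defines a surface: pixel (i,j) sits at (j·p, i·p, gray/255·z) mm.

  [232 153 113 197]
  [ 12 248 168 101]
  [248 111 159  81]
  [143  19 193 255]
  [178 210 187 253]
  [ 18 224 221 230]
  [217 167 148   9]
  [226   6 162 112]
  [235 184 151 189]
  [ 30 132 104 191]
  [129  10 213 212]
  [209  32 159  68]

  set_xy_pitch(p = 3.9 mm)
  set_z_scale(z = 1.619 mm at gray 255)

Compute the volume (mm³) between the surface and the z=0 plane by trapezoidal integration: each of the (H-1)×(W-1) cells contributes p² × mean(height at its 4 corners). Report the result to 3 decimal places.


height_mm = gray/255 × 1.619; cell vol = 3.9² × mean(4 corners)
unit = 3.9² × 1.619 / (4×255) = 0.0241421 mm³ per gray-sum
row 0: Σ corner-gray over 3 cells = 1906  → 46.0149
row 1: Σ corner-gray over 3 cells = 1814  → 43.7939
row 2: Σ corner-gray over 3 cells = 1691  → 40.8244
row 3: Σ corner-gray over 3 cells = 2047  → 49.4190
row 4: Σ corner-gray over 3 cells = 2363  → 57.0479
row 5: Σ corner-gray over 3 cells = 1994  → 48.1394
row 6: Σ corner-gray over 3 cells = 1530  → 36.9375
row 7: Σ corner-gray over 3 cells = 1768  → 42.6833
row 8: Σ corner-gray over 3 cells = 1787  → 43.1420
row 9: Σ corner-gray over 3 cells = 1480  → 35.7304
row 10: Σ corner-gray over 3 cells = 1446  → 34.9095
Σ rows: total corner-gray = 19826  → 478.6422 mm³

478.642


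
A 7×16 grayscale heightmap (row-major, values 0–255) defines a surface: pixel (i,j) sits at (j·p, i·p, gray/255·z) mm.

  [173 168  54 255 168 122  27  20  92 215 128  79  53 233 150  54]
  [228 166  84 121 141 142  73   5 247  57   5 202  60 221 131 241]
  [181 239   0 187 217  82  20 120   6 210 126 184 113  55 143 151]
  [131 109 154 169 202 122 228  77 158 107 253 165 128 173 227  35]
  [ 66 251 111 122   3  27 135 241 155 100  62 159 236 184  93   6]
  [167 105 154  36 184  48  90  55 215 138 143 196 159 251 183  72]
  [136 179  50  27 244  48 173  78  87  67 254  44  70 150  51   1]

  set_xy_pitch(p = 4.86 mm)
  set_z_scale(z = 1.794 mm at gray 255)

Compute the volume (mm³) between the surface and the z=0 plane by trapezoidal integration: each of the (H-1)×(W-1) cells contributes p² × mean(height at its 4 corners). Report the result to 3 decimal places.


1967.130

height_mm = gray/255 × 1.794; cell vol = 4.86² × mean(4 corners)
unit = 4.86² × 1.794 / (4×255) = 0.0415427 mm³ per gray-sum
row 0: Σ corner-gray over 15 cells = 7534  → 312.9828
row 1: Σ corner-gray over 15 cells = 7515  → 312.1935
row 2: Σ corner-gray over 15 cells = 8446  → 350.8697
row 3: Σ corner-gray over 15 cells = 8540  → 354.7747
row 4: Σ corner-gray over 15 cells = 7983  → 331.6354
row 5: Σ corner-gray over 15 cells = 7334  → 304.6742
Σ rows: total corner-gray = 47352  → 1967.1303 mm³


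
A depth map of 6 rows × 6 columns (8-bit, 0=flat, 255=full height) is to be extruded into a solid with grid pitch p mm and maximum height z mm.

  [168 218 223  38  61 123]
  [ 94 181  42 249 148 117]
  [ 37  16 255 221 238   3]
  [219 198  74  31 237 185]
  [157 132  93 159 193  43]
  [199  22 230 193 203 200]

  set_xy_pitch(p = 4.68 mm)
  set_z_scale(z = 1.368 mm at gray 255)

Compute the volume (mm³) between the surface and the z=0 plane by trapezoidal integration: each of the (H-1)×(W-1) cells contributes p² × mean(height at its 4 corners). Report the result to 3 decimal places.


height_mm = gray/255 × 1.368; cell vol = 4.68² × mean(4 corners)
unit = 4.68² × 1.368 / (4×255) = 0.029375 mm³ per gray-sum
row 0: Σ corner-gray over 5 cells = 2822  → 82.8962
row 1: Σ corner-gray over 5 cells = 2951  → 86.6856
row 2: Σ corner-gray over 5 cells = 2984  → 87.6550
row 3: Σ corner-gray over 5 cells = 2838  → 83.3662
row 4: Σ corner-gray over 5 cells = 3049  → 89.5643
Σ rows: total corner-gray = 14644  → 430.1673 mm³

430.167


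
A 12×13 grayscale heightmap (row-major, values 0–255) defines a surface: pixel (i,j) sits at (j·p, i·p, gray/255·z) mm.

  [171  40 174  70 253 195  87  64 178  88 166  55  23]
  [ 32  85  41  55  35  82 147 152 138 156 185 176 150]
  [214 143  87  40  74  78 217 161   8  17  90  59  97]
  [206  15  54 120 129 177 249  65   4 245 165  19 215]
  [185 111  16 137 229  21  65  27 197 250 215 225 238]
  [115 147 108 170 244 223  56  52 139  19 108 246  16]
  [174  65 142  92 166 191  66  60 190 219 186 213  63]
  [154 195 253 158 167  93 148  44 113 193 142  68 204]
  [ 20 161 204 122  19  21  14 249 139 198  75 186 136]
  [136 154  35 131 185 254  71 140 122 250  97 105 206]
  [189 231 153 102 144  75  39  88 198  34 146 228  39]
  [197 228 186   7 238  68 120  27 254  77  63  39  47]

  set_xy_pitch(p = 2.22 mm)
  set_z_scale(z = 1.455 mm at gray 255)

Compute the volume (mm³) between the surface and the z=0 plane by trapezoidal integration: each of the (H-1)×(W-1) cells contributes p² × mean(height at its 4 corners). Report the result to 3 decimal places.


473.823

height_mm = gray/255 × 1.455; cell vol = 2.22² × mean(4 corners)
unit = 2.22² × 1.455 / (4×255) = 0.00703022 mm³ per gray-sum
row 0: Σ corner-gray over 12 cells = 5620  → 39.5098
row 1: Σ corner-gray over 12 cells = 4945  → 34.7644
row 2: Σ corner-gray over 12 cells = 5164  → 36.3040
row 3: Σ corner-gray over 12 cells = 6314  → 44.3888
row 4: Σ corner-gray over 12 cells = 6564  → 46.1463
row 5: Σ corner-gray over 12 cells = 6572  → 46.2026
row 6: Σ corner-gray over 12 cells = 6923  → 48.6702
row 7: Σ corner-gray over 12 cells = 6438  → 45.2605
row 8: Σ corner-gray over 12 cells = 6362  → 44.7262
row 9: Σ corner-gray over 12 cells = 6534  → 45.9354
row 10: Σ corner-gray over 12 cells = 5962  → 41.9142
Σ rows: total corner-gray = 67398  → 473.8226 mm³


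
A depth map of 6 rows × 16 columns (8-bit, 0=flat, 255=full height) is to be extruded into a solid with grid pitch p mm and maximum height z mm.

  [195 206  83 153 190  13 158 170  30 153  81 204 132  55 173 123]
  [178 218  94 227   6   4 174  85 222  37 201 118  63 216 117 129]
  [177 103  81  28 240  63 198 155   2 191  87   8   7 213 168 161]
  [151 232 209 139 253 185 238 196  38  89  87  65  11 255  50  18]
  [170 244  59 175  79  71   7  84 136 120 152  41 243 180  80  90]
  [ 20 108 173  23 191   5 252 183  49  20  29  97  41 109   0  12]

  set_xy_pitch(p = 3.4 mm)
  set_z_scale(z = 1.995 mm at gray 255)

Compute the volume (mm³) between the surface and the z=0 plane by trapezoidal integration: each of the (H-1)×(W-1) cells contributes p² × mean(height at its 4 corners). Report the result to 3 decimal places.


height_mm = gray/255 × 1.995; cell vol = 3.4² × mean(4 corners)
unit = 3.4² × 1.995 / (4×255) = 0.02261 mm³ per gray-sum
row 0: Σ corner-gray over 15 cells = 7791  → 176.1545
row 1: Σ corner-gray over 15 cells = 7297  → 164.9852
row 2: Σ corner-gray over 15 cells = 7689  → 173.8483
row 3: Σ corner-gray over 15 cells = 7865  → 177.8276
row 4: Σ corner-gray over 15 cells = 6194  → 140.0463
Σ rows: total corner-gray = 36836  → 832.8620 mm³

832.862


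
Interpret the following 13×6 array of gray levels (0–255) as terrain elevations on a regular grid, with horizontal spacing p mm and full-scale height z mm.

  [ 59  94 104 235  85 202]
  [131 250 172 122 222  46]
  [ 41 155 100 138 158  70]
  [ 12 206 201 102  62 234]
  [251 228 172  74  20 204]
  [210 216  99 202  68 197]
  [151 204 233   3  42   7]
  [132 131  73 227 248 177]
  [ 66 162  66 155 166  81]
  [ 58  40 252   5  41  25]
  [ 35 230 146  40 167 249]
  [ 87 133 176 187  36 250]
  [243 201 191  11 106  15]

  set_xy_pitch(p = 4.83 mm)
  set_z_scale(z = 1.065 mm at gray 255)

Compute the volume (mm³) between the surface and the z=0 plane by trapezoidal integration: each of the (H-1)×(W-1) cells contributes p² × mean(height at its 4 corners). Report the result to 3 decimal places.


792.150

height_mm = gray/255 × 1.065; cell vol = 4.83² × mean(4 corners)
unit = 4.83² × 1.065 / (4×255) = 0.0243581 mm³ per gray-sum
row 0: Σ corner-gray over 5 cells = 3006  → 73.2205
row 1: Σ corner-gray over 5 cells = 2922  → 71.1744
row 2: Σ corner-gray over 5 cells = 2601  → 63.3555
row 3: Σ corner-gray over 5 cells = 2831  → 68.9578
row 4: Σ corner-gray over 5 cells = 3020  → 73.5615
row 5: Σ corner-gray over 5 cells = 2699  → 65.7426
row 6: Σ corner-gray over 5 cells = 2789  → 67.9348
row 7: Σ corner-gray over 5 cells = 2912  → 70.9308
row 8: Σ corner-gray over 5 cells = 2004  → 48.8137
row 9: Σ corner-gray over 5 cells = 2209  → 53.8071
row 10: Σ corner-gray over 5 cells = 2851  → 69.4450
row 11: Σ corner-gray over 5 cells = 2677  → 65.2067
Σ rows: total corner-gray = 32521  → 792.1503 mm³


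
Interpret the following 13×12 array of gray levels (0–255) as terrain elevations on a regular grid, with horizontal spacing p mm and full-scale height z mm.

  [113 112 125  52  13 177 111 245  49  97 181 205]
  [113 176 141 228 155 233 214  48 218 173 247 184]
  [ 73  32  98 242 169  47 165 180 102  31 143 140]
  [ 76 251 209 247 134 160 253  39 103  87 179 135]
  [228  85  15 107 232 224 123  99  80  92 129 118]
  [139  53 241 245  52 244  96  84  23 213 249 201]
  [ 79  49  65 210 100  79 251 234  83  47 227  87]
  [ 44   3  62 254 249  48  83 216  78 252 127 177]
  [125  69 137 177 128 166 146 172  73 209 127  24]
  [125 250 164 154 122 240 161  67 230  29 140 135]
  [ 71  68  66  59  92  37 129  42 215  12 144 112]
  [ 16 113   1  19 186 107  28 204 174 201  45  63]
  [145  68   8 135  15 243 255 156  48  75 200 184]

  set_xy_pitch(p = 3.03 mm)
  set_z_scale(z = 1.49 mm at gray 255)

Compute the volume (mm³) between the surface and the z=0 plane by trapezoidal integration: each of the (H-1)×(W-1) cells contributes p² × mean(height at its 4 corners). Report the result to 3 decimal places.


height_mm = gray/255 × 1.49; cell vol = 3.03² × mean(4 corners)
unit = 3.03² × 1.49 / (4×255) = 0.0134113 mm³ per gray-sum
row 0: Σ corner-gray over 11 cells = 6605  → 88.5817
row 1: Σ corner-gray over 11 cells = 6594  → 88.4342
row 2: Σ corner-gray over 11 cells = 6166  → 82.6942
row 3: Σ corner-gray over 11 cells = 6253  → 83.8610
row 4: Σ corner-gray over 11 cells = 6058  → 81.2457
row 5: Σ corner-gray over 11 cells = 6196  → 83.0965
row 6: Σ corner-gray over 11 cells = 5821  → 78.0673
row 7: Σ corner-gray over 11 cells = 5922  → 79.4218
row 8: Σ corner-gray over 11 cells = 6331  → 84.9070
row 9: Σ corner-gray over 11 cells = 5285  → 70.8788
row 10: Σ corner-gray over 11 cells = 4146  → 55.6033
row 11: Σ corner-gray over 11 cells = 4970  → 66.6542
Σ rows: total corner-gray = 70347  → 943.4458 mm³

943.446


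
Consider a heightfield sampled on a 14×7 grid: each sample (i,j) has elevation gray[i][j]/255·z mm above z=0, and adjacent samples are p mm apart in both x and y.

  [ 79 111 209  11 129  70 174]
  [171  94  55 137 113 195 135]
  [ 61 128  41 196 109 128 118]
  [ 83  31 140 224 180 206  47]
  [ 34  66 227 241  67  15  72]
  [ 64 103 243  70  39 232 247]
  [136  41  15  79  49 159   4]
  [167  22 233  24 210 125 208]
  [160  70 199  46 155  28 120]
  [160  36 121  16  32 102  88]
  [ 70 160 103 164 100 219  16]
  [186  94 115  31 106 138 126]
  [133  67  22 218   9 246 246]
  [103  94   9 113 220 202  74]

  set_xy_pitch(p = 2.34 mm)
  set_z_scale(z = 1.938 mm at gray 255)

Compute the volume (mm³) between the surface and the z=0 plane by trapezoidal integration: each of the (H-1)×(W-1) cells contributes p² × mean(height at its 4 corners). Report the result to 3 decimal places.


height_mm = gray/255 × 1.938; cell vol = 2.34² × mean(4 corners)
unit = 2.34² × 1.938 / (4×255) = 0.0104036 mm³ per gray-sum
row 0: Σ corner-gray over 6 cells = 2807  → 29.2030
row 1: Σ corner-gray over 6 cells = 2877  → 29.9313
row 2: Σ corner-gray over 6 cells = 3075  → 31.9912
row 3: Σ corner-gray over 6 cells = 3030  → 31.5230
row 4: Σ corner-gray over 6 cells = 3023  → 31.4502
row 5: Σ corner-gray over 6 cells = 2511  → 26.1235
row 6: Σ corner-gray over 6 cells = 2429  → 25.2704
row 7: Σ corner-gray over 6 cells = 2879  → 29.9521
row 8: Σ corner-gray over 6 cells = 2138  → 22.2430
row 9: Σ corner-gray over 6 cells = 2440  → 25.3849
row 10: Σ corner-gray over 6 cells = 2858  → 29.7336
row 11: Σ corner-gray over 6 cells = 2783  → 28.9533
row 12: Σ corner-gray over 6 cells = 2956  → 30.7532
Σ rows: total corner-gray = 35806  → 372.5127 mm³

372.513


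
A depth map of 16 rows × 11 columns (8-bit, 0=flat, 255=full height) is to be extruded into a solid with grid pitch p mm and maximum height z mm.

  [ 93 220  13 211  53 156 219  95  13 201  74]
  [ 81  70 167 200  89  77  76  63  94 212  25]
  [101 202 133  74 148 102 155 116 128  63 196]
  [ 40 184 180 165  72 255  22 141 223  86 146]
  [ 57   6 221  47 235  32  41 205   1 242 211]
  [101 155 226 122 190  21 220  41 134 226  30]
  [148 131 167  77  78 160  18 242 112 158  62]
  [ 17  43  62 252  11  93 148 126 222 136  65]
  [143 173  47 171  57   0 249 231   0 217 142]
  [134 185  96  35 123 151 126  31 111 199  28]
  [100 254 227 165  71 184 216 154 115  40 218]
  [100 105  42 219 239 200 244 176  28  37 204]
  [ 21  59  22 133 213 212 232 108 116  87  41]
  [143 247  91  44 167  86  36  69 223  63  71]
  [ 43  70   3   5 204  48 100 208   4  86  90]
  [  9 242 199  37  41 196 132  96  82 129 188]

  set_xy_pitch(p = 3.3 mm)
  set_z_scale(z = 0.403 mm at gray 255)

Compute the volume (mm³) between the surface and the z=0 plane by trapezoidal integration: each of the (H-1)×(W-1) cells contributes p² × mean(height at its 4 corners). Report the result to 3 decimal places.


height_mm = gray/255 × 0.403; cell vol = 3.3² × mean(4 corners)
unit = 3.3² × 0.403 / (4×255) = 0.00430262 mm³ per gray-sum
row 0: Σ corner-gray over 10 cells = 4731  → 20.3557
row 1: Σ corner-gray over 10 cells = 4741  → 20.3987
row 2: Σ corner-gray over 10 cells = 5381  → 23.1524
row 3: Σ corner-gray over 10 cells = 5170  → 22.2445
row 4: Σ corner-gray over 10 cells = 5129  → 22.0681
row 5: Σ corner-gray over 10 cells = 5297  → 22.7910
row 6: Σ corner-gray over 10 cells = 4764  → 20.4977
row 7: Σ corner-gray over 10 cells = 4843  → 20.8376
row 8: Σ corner-gray over 10 cells = 4851  → 20.8720
row 9: Σ corner-gray over 10 cells = 5446  → 23.4321
row 10: Σ corner-gray over 10 cells = 6054  → 26.0480
row 11: Σ corner-gray over 10 cells = 5310  → 22.8469
row 12: Σ corner-gray over 10 cells = 4692  → 20.1879
row 13: Σ corner-gray over 10 cells = 3855  → 16.5866
row 14: Σ corner-gray over 10 cells = 4094  → 17.6149
Σ rows: total corner-gray = 74358  → 319.9340 mm³

319.934


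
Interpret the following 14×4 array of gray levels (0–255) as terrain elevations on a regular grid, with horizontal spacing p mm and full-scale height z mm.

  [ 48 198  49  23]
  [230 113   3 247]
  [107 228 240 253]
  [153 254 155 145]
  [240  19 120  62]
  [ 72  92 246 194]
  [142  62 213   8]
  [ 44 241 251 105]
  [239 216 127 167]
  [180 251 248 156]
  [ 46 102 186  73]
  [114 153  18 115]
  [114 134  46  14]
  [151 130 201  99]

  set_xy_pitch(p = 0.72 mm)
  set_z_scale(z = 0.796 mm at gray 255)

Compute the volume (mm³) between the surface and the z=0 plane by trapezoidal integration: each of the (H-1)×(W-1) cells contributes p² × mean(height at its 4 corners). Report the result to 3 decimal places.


height_mm = gray/255 × 0.796; cell vol = 0.72² × mean(4 corners)
unit = 0.72² × 0.796 / (4×255) = 0.000404555 mm³ per gray-sum
row 0: Σ corner-gray over 3 cells = 1274  → 0.5154
row 1: Σ corner-gray over 3 cells = 2005  → 0.8111
row 2: Σ corner-gray over 3 cells = 2412  → 0.9758
row 3: Σ corner-gray over 3 cells = 1696  → 0.6861
row 4: Σ corner-gray over 3 cells = 1522  → 0.6157
row 5: Σ corner-gray over 3 cells = 1642  → 0.6643
row 6: Σ corner-gray over 3 cells = 1833  → 0.7415
row 7: Σ corner-gray over 3 cells = 2225  → 0.9001
row 8: Σ corner-gray over 3 cells = 2426  → 0.9815
row 9: Σ corner-gray over 3 cells = 2029  → 0.8208
row 10: Σ corner-gray over 3 cells = 1266  → 0.5122
row 11: Σ corner-gray over 3 cells = 1059  → 0.4284
row 12: Σ corner-gray over 3 cells = 1400  → 0.5664
Σ rows: total corner-gray = 22789  → 9.2194 mm³

9.219


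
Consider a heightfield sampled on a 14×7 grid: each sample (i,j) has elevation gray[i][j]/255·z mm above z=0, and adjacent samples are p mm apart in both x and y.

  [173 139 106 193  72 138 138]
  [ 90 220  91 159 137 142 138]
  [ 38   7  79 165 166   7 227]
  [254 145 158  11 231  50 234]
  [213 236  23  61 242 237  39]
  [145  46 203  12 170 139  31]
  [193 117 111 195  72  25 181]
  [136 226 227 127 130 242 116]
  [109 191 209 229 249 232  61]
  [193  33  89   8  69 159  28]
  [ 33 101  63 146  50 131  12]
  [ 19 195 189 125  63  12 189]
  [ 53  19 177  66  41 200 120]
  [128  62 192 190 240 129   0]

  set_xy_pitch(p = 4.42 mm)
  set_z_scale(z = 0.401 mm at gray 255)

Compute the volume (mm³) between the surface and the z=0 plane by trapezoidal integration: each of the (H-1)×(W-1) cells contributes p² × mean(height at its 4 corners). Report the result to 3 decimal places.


height_mm = gray/255 × 0.401; cell vol = 4.42² × mean(4 corners)
unit = 4.42² × 0.401 / (4×255) = 0.00768049 mm³ per gray-sum
row 0: Σ corner-gray over 6 cells = 3333  → 25.5991
row 1: Σ corner-gray over 6 cells = 2839  → 21.8049
row 2: Σ corner-gray over 6 cells = 2791  → 21.4362
row 3: Σ corner-gray over 6 cells = 3528  → 27.0968
row 4: Σ corner-gray over 6 cells = 3166  → 24.3164
row 5: Σ corner-gray over 6 cells = 2730  → 20.9677
row 6: Σ corner-gray over 6 cells = 3570  → 27.4193
row 7: Σ corner-gray over 6 cells = 4546  → 34.9155
row 8: Σ corner-gray over 6 cells = 3327  → 25.5530
row 9: Σ corner-gray over 6 cells = 1964  → 15.0845
row 10: Σ corner-gray over 6 cells = 2403  → 18.4562
row 11: Σ corner-gray over 6 cells = 2555  → 19.6236
row 12: Σ corner-gray over 6 cells = 2933  → 22.5269
Σ rows: total corner-gray = 39685  → 304.8001 mm³

304.800


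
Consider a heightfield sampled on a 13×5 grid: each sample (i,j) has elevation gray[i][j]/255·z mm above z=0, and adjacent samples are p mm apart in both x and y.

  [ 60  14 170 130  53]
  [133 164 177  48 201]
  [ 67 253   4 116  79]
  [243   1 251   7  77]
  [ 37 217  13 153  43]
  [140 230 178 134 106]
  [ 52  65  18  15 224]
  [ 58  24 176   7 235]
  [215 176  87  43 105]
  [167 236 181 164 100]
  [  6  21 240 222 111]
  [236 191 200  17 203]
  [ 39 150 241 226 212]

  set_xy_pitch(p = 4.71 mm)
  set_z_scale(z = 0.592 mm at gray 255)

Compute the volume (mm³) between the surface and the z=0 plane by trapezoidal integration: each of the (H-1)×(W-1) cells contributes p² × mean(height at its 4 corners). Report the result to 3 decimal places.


height_mm = gray/255 × 0.592; cell vol = 4.71² × mean(4 corners)
unit = 4.71² × 0.592 / (4×255) = 0.0128755 mm³ per gray-sum
row 0: Σ corner-gray over 4 cells = 1853  → 23.8583
row 1: Σ corner-gray over 4 cells = 2004  → 25.8025
row 2: Σ corner-gray over 4 cells = 1730  → 22.2746
row 3: Σ corner-gray over 4 cells = 1684  → 21.6823
row 4: Σ corner-gray over 4 cells = 2176  → 28.0170
row 5: Σ corner-gray over 4 cells = 1802  → 23.2016
row 6: Σ corner-gray over 4 cells = 1179  → 15.1802
row 7: Σ corner-gray over 4 cells = 1639  → 21.1029
row 8: Σ corner-gray over 4 cells = 2361  → 30.3990
row 9: Σ corner-gray over 4 cells = 2512  → 32.3432
row 10: Σ corner-gray over 4 cells = 2338  → 30.1029
row 11: Σ corner-gray over 4 cells = 2740  → 35.2788
Σ rows: total corner-gray = 24018  → 309.2432 mm³

309.243


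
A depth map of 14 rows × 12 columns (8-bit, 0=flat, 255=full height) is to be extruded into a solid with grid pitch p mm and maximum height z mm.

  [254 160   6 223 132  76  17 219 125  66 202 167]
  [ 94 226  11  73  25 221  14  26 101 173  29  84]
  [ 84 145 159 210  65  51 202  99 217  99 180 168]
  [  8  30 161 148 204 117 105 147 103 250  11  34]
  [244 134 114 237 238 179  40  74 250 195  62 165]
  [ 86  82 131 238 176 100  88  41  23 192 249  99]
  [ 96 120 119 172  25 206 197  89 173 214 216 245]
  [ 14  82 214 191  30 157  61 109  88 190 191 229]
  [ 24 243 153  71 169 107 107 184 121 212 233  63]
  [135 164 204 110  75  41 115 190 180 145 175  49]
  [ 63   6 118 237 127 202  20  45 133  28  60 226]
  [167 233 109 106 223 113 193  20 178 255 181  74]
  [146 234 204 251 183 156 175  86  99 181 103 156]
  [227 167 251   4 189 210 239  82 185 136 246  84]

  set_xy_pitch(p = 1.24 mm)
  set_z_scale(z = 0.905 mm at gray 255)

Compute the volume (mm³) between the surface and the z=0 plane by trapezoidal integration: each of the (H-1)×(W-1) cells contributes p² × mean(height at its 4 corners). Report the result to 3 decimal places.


height_mm = gray/255 × 0.905; cell vol = 1.24² × mean(4 corners)
unit = 1.24² × 0.905 / (4×255) = 0.00136424 mm³ per gray-sum
row 0: Σ corner-gray over 11 cells = 4849  → 6.6152
row 1: Σ corner-gray over 11 cells = 5082  → 6.9331
row 2: Σ corner-gray over 11 cells = 5700  → 7.7762
row 3: Σ corner-gray over 11 cells = 6049  → 8.2523
row 4: Σ corner-gray over 11 cells = 6280  → 8.5674
row 5: Σ corner-gray over 11 cells = 6228  → 8.4965
row 6: Σ corner-gray over 11 cells = 6272  → 8.5565
row 7: Σ corner-gray over 11 cells = 6156  → 8.3983
row 8: Σ corner-gray over 11 cells = 6269  → 8.5524
row 9: Σ corner-gray over 11 cells = 5223  → 7.1254
row 10: Σ corner-gray over 11 cells = 5704  → 7.7816
row 11: Σ corner-gray over 11 cells = 7109  → 9.6984
row 12: Σ corner-gray over 11 cells = 7375  → 10.0613
Σ rows: total corner-gray = 78296  → 106.8148 mm³

106.815


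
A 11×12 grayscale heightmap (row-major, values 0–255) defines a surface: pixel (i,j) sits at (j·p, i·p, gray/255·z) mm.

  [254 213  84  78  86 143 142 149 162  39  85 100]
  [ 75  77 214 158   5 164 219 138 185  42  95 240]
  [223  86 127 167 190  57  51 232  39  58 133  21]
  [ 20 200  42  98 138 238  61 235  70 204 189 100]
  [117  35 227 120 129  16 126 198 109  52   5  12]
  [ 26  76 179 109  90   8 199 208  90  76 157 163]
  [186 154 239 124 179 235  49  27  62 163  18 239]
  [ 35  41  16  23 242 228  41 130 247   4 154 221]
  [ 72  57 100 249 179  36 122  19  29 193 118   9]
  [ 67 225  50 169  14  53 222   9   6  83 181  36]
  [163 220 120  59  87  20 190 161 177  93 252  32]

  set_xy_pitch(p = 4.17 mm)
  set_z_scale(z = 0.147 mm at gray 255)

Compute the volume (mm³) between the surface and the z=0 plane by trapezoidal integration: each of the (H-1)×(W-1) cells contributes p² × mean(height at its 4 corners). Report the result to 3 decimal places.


height_mm = gray/255 × 0.147; cell vol = 4.17² × mean(4 corners)
unit = 4.17² × 0.147 / (4×255) = 0.00250605 mm³ per gray-sum
row 0: Σ corner-gray over 11 cells = 5625  → 14.0965
row 1: Σ corner-gray over 11 cells = 5433  → 13.6154
row 2: Σ corner-gray over 11 cells = 5594  → 14.0188
row 3: Σ corner-gray over 11 cells = 5233  → 13.1141
row 4: Σ corner-gray over 11 cells = 4736  → 11.8686
row 5: Σ corner-gray over 11 cells = 5498  → 13.7782
row 6: Σ corner-gray over 11 cells = 5433  → 13.6154
row 7: Σ corner-gray over 11 cells = 4793  → 12.0115
row 8: Σ corner-gray over 11 cells = 4412  → 11.0567
row 9: Σ corner-gray over 11 cells = 5080  → 12.7307
Σ rows: total corner-gray = 51837  → 129.9060 mm³

129.906


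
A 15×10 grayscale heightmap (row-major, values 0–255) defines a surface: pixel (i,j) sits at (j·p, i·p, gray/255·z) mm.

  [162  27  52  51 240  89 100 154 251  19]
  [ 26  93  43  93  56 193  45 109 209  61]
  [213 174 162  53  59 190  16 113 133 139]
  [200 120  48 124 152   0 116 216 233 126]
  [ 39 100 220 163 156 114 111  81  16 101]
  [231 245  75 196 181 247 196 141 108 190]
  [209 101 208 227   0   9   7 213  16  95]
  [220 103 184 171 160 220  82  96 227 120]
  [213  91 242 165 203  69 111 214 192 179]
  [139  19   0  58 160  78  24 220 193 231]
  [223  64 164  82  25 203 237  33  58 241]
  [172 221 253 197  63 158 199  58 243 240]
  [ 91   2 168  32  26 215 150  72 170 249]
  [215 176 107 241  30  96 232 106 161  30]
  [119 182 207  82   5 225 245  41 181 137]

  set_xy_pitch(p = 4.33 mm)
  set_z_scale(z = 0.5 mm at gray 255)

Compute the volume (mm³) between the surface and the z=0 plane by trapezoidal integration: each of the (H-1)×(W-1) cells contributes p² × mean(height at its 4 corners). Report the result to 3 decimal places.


613.080

height_mm = gray/255 × 0.5; cell vol = 4.33² × mean(4 corners)
unit = 4.33² × 0.5 / (4×255) = 0.00919064 mm³ per gray-sum
row 0: Σ corner-gray over 9 cells = 3878  → 35.6413
row 1: Σ corner-gray over 9 cells = 3921  → 36.0365
row 2: Σ corner-gray over 9 cells = 4496  → 41.3211
row 3: Σ corner-gray over 9 cells = 4406  → 40.4939
row 4: Σ corner-gray over 9 cells = 5261  → 48.3519
row 5: Σ corner-gray over 9 cells = 5065  → 46.5506
row 6: Σ corner-gray over 9 cells = 4692  → 43.1225
row 7: Σ corner-gray over 9 cells = 5792  → 53.2322
row 8: Σ corner-gray over 9 cells = 4840  → 44.4827
row 9: Σ corner-gray over 9 cells = 4070  → 37.4059
row 10: Σ corner-gray over 9 cells = 5392  → 49.5559
row 11: Σ corner-gray over 9 cells = 5206  → 47.8465
row 12: Σ corner-gray over 9 cells = 4553  → 41.8450
row 13: Σ corner-gray over 9 cells = 5135  → 47.1939
Σ rows: total corner-gray = 66707  → 613.0798 mm³


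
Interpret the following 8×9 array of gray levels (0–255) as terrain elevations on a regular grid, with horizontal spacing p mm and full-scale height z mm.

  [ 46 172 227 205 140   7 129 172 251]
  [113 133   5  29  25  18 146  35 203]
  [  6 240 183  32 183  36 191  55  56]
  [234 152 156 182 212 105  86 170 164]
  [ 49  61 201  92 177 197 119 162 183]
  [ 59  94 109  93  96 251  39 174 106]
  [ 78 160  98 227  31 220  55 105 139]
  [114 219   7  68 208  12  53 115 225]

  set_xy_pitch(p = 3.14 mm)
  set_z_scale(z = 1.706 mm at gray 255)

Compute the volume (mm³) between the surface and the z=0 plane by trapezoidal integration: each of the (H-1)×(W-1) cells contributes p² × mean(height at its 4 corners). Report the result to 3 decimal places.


height_mm = gray/255 × 1.706; cell vol = 3.14² × mean(4 corners)
unit = 3.14² × 1.706 / (4×255) = 0.0164907 mm³ per gray-sum
row 0: Σ corner-gray over 8 cells = 3499  → 57.7008
row 1: Σ corner-gray over 8 cells = 3000  → 49.4720
row 2: Σ corner-gray over 8 cells = 4426  → 72.9877
row 3: Σ corner-gray over 8 cells = 4774  → 78.7264
row 4: Σ corner-gray over 8 cells = 4127  → 68.0570
row 5: Σ corner-gray over 8 cells = 3886  → 64.0827
row 6: Σ corner-gray over 8 cells = 3712  → 61.2133
Σ rows: total corner-gray = 27424  → 452.2400 mm³

452.240


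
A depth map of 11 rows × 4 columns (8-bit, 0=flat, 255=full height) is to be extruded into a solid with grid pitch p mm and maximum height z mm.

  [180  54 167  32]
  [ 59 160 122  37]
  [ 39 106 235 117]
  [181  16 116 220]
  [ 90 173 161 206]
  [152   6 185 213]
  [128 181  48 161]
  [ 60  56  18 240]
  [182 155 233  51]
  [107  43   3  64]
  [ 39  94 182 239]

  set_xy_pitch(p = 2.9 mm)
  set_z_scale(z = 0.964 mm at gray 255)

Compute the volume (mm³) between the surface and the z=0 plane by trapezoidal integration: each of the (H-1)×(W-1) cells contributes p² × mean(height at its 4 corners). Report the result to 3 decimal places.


height_mm = gray/255 × 0.964; cell vol = 2.9² × mean(4 corners)
unit = 2.9² × 0.964 / (4×255) = 0.00794827 mm³ per gray-sum
row 0: Σ corner-gray over 3 cells = 1314  → 10.4440
row 1: Σ corner-gray over 3 cells = 1498  → 11.9065
row 2: Σ corner-gray over 3 cells = 1503  → 11.9463
row 3: Σ corner-gray over 3 cells = 1629  → 12.9477
row 4: Σ corner-gray over 3 cells = 1711  → 13.5995
row 5: Σ corner-gray over 3 cells = 1494  → 11.8747
row 6: Σ corner-gray over 3 cells = 1195  → 9.4982
row 7: Σ corner-gray over 3 cells = 1457  → 11.5806
row 8: Σ corner-gray over 3 cells = 1272  → 10.1102
row 9: Σ corner-gray over 3 cells = 1093  → 8.6875
Σ rows: total corner-gray = 14166  → 112.5953 mm³

112.595


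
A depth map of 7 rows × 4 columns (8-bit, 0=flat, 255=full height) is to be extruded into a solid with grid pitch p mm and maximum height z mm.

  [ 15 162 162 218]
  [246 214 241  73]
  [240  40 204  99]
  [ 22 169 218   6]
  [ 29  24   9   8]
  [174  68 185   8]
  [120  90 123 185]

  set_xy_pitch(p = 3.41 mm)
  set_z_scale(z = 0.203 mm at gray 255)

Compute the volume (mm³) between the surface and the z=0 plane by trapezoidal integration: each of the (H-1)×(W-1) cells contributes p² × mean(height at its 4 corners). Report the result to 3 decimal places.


height_mm = gray/255 × 0.203; cell vol = 3.41² × mean(4 corners)
unit = 3.41² × 0.203 / (4×255) = 0.00231422 mm³ per gray-sum
row 0: Σ corner-gray over 3 cells = 2110  → 4.8830
row 1: Σ corner-gray over 3 cells = 2056  → 4.7580
row 2: Σ corner-gray over 3 cells = 1629  → 3.7699
row 3: Σ corner-gray over 3 cells = 905  → 2.0944
row 4: Σ corner-gray over 3 cells = 791  → 1.8305
row 5: Σ corner-gray over 3 cells = 1419  → 3.2839
Σ rows: total corner-gray = 8910  → 20.6197 mm³

20.620


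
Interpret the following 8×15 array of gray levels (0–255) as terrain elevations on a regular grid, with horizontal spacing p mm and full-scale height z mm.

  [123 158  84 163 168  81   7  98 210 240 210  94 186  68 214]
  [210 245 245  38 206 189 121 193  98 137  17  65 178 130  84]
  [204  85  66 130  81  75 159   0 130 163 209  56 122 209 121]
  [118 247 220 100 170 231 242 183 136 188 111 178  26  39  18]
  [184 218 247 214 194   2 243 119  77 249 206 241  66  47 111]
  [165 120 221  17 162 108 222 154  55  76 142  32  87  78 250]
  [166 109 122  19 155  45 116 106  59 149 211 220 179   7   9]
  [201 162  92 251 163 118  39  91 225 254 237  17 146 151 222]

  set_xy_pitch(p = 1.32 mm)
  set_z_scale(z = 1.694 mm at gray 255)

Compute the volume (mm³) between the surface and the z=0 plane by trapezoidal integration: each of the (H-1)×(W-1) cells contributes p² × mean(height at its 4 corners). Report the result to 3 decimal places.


154.856

height_mm = gray/255 × 1.694; cell vol = 1.32² × mean(4 corners)
unit = 1.32² × 1.694 / (4×255) = 0.00289375 mm³ per gray-sum
row 0: Σ corner-gray over 14 cells = 7889  → 22.8288
row 1: Σ corner-gray over 14 cells = 7313  → 21.1620
row 2: Σ corner-gray over 14 cells = 7573  → 21.9144
row 3: Σ corner-gray over 14 cells = 8819  → 25.5200
row 4: Σ corner-gray over 14 cells = 7904  → 22.8722
row 5: Σ corner-gray over 14 cells = 6532  → 18.9020
row 6: Σ corner-gray over 14 cells = 7484  → 21.6568
Σ rows: total corner-gray = 53514  → 154.8562 mm³


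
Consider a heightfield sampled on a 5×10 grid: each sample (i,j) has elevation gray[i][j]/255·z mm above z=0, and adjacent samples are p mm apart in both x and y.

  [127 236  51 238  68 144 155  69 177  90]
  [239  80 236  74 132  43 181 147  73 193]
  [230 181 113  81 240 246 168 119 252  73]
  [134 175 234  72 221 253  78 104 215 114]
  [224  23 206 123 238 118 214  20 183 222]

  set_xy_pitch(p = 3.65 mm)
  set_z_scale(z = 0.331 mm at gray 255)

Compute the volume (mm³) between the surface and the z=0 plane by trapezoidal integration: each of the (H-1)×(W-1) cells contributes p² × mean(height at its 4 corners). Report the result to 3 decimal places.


height_mm = gray/255 × 0.331; cell vol = 3.65² × mean(4 corners)
unit = 3.65² × 0.331 / (4×255) = 0.00432328 mm³ per gray-sum
row 0: Σ corner-gray over 9 cells = 4857  → 20.9982
row 1: Σ corner-gray over 9 cells = 5467  → 23.6354
row 2: Σ corner-gray over 9 cells = 6055  → 26.1775
row 3: Σ corner-gray over 9 cells = 5648  → 24.4179
Σ rows: total corner-gray = 22027  → 95.2289 mm³

95.229


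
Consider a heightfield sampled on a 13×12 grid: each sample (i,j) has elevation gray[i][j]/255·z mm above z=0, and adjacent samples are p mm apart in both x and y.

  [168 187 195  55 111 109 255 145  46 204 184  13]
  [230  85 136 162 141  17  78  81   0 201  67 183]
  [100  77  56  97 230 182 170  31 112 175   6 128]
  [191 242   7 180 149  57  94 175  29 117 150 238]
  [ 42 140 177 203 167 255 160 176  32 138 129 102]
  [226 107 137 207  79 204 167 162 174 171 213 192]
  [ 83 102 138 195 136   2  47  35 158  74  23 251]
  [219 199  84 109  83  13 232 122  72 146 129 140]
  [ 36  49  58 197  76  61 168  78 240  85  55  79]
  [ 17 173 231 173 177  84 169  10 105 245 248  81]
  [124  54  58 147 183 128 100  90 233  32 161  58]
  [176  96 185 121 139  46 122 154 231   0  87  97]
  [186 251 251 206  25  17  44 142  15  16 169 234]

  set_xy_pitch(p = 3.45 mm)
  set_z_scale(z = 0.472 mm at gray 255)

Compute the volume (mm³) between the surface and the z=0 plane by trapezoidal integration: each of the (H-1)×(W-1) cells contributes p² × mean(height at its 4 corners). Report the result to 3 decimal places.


height_mm = gray/255 × 0.472; cell vol = 3.45² × mean(4 corners)
unit = 3.45² × 0.472 / (4×255) = 0.00550782 mm³ per gray-sum
row 0: Σ corner-gray over 11 cells = 5512  → 30.3591
row 1: Σ corner-gray over 11 cells = 4849  → 26.7074
row 2: Σ corner-gray over 11 cells = 5329  → 29.3512
row 3: Σ corner-gray over 11 cells = 6127  → 33.7464
row 4: Σ corner-gray over 11 cells = 6958  → 38.3234
row 5: Σ corner-gray over 11 cells = 5814  → 32.0225
row 6: Σ corner-gray over 11 cells = 4891  → 26.9388
row 7: Σ corner-gray over 11 cells = 4986  → 27.4620
row 8: Σ corner-gray over 11 cells = 5577  → 30.7171
row 9: Σ corner-gray over 11 cells = 5882  → 32.3970
row 10: Σ corner-gray over 11 cells = 5189  → 28.5801
row 11: Σ corner-gray over 11 cells = 5327  → 29.3402
Σ rows: total corner-gray = 66441  → 365.9453 mm³

365.945


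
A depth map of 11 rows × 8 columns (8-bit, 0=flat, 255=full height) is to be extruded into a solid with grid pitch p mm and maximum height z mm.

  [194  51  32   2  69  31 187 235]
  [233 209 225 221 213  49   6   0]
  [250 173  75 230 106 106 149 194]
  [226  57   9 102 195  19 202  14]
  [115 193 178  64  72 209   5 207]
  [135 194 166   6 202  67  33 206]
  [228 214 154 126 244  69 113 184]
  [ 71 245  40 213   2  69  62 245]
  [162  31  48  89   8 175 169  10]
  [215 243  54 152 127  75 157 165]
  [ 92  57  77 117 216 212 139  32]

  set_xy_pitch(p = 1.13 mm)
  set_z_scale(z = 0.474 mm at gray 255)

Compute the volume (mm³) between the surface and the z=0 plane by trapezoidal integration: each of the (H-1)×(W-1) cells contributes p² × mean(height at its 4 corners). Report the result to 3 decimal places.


height_mm = gray/255 × 0.474; cell vol = 1.13² × mean(4 corners)
unit = 1.13² × 0.474 / (4×255) = 0.000593383 mm³ per gray-sum
row 0: Σ corner-gray over 7 cells = 3252  → 1.9297
row 1: Σ corner-gray over 7 cells = 4201  → 2.4928
row 2: Σ corner-gray over 7 cells = 3530  → 2.0946
row 3: Σ corner-gray over 7 cells = 3172  → 1.8822
row 4: Σ corner-gray over 7 cells = 3441  → 2.0418
row 5: Σ corner-gray over 7 cells = 3929  → 2.3314
row 6: Σ corner-gray over 7 cells = 3830  → 2.2727
row 7: Σ corner-gray over 7 cells = 2790  → 1.6555
row 8: Σ corner-gray over 7 cells = 3208  → 1.9036
row 9: Σ corner-gray over 7 cells = 3756  → 2.2287
Σ rows: total corner-gray = 35109  → 20.8331 mm³

20.833


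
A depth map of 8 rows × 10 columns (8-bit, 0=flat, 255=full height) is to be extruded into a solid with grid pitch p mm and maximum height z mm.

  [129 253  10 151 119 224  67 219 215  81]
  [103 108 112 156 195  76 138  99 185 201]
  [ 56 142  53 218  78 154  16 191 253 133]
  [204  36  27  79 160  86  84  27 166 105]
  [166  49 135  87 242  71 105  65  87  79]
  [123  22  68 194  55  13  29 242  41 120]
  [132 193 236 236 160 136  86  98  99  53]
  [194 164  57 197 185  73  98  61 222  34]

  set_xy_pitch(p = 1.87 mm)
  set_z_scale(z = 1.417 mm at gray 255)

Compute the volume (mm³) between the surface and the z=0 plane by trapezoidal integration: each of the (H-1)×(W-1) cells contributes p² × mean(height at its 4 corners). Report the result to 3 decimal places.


147.536

height_mm = gray/255 × 1.417; cell vol = 1.87² × mean(4 corners)
unit = 1.87² × 1.417 / (4×255) = 0.00485795 mm³ per gray-sum
row 0: Σ corner-gray over 9 cells = 5168  → 25.1059
row 1: Σ corner-gray over 9 cells = 4841  → 23.5173
row 2: Σ corner-gray over 9 cells = 4038  → 19.6164
row 3: Σ corner-gray over 9 cells = 3566  → 17.3234
row 4: Σ corner-gray over 9 cells = 3498  → 16.9931
row 5: Σ corner-gray over 9 cells = 4244  → 20.6171
row 6: Σ corner-gray over 9 cells = 5015  → 24.3626
Σ rows: total corner-gray = 30370  → 147.5359 mm³
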